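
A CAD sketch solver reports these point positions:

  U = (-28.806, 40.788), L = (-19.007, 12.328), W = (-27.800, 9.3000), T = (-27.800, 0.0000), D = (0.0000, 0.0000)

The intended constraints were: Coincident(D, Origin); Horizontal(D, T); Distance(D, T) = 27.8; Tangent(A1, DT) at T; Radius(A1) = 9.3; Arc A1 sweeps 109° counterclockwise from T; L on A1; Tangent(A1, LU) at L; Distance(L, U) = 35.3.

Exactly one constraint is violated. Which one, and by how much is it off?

Distance(L, U) = 35.3 — off by 5.20.

D = (0.00, 0.00) ✓; D.y = 0.00, T.y = 0.00 ✓; |DT| = 27.80 ✓; ∠(WT, TD) = 90.00° ✓; |WT| = 9.300 ✓; bearing(W→L) − bearing(W→T) = 109.0° ✓; |WL| = 9.300 ✓; ∠(WL, LU) = 90.00° ✓; |LU| = 30.10 ✗.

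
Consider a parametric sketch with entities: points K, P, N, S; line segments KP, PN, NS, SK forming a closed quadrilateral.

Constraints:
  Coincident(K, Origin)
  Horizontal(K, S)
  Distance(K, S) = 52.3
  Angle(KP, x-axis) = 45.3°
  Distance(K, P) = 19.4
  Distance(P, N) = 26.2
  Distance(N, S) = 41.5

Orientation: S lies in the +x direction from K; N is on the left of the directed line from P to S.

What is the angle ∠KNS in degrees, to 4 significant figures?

73.74°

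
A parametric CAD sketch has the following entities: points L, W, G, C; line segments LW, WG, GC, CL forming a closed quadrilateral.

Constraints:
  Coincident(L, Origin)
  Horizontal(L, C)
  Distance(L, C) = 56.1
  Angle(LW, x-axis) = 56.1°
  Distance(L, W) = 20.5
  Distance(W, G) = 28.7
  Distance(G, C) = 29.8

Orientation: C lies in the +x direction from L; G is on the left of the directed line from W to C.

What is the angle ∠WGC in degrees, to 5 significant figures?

109.57°

L is at the origin; L and C share the same y with |LC| = 56.1 and C in +x, so C = (56.1, 0). LW runs at 56.1° with |LW| = 20.5, so W = (11.434, 17.015). G is determined by |WG| = 28.7 and |GC| = 29.8 together: it lies at the intersection of circle(W, 28.7) and circle(C, 29.8). With |WC| = 47.797, the foot of the radical line on WC is 23.226 from W and the perpendicular offset is √(28.7² − 23.226²) = 16.860. Taking the left-of-WC solution: G = (39.140, 24.503).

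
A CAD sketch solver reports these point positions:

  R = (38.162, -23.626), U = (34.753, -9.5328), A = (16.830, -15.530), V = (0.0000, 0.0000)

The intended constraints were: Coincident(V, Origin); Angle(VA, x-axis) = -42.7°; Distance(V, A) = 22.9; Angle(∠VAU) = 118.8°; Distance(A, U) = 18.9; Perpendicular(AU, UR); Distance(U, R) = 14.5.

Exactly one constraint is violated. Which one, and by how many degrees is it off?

Perpendicular(AU, UR) — off by 4.90°.

V = (0.00, 0.00) ✓; VA at -42.70° ✓; |VA| = 22.90 ✓; ∠VAU = 118.8° ✓; |AU| = 18.90 ✓; ∠(AU, UR) = 94.90° ✗; |UR| = 14.50 ✓.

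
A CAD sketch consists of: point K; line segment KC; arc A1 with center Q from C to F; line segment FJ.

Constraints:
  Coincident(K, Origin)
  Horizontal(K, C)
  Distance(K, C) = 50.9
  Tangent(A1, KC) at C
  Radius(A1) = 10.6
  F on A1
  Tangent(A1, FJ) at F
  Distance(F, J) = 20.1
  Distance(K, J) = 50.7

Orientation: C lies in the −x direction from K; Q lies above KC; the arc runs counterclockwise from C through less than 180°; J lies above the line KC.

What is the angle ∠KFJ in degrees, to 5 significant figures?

104.86°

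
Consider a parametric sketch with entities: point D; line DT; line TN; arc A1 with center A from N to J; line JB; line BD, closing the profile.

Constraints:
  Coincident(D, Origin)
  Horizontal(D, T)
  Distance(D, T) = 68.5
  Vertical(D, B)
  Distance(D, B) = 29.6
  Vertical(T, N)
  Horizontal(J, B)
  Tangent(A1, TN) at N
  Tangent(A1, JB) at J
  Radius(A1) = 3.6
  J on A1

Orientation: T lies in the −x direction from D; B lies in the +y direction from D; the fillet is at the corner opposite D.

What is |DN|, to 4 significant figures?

73.27

D is at the origin; D and T share the same y with |DT| = 68.5 and T on the −x side, so T = (-68.50, 0.000). DB is vertical with |DB| = 29.6 and B on the +y side, so B = (0.000, 29.60). The virtual corner opposite D is at (-68.50, 29.60). Since A1 is tangent to TN there, AN ⟂ TN and A1 meets JB tangentially, so AJ is at right angles to JB, with radius 3.6, so the center A sits 3.6 in from both sides at A = (-64.90, 26.00). That places the tangent points at N = (-68.50, 26.00) on TN and J = (-64.90, 29.60) on JB. Then |DN| = |N − D| = 73.27.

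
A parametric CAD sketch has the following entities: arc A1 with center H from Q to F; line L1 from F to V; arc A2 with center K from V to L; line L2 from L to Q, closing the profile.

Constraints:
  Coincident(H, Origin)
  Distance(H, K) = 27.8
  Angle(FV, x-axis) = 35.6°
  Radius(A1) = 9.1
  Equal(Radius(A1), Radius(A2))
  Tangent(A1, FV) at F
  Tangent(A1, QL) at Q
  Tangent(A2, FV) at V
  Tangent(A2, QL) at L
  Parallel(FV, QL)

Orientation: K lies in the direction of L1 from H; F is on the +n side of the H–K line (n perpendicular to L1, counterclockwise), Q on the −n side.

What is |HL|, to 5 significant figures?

29.251

The slot axis is L1's direction at 35.6°, so u = (cos 35.6°, sin 35.6°) = (0.81310, 0.58212) and n = (−sin 35.6°, cos 35.6°) = (-0.58212, 0.81310). H is at the origin and K lies 27.8 along u from H, so K = 27.8·u = (22.604, 16.183). Tangency of A1 to both parallel lines with radius 9.1 puts F and Q at H ± 9.1·n: F = (-5.2973, 7.3992), Q = (5.2973, -7.3992). Equal radii place V and L the same way about K: V = K + 9.1·n = (17.307, 23.582), L = K − 9.1·n = (27.902, 8.7838). Then |HL| = |L − H| = 29.251.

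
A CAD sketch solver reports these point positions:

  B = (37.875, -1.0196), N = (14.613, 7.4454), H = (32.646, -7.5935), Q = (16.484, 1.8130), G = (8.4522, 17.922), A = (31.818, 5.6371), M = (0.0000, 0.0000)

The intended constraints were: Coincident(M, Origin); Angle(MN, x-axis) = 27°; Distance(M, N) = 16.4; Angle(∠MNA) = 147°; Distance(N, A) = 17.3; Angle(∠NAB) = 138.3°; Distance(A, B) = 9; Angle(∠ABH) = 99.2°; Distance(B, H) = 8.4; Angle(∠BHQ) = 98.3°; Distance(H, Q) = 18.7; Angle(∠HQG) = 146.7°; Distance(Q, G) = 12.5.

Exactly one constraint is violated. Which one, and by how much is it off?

Distance(Q, G) = 12.5 — off by 5.50.

M = (0.00, 0.00) ✓; MN at 27.00° ✓; |MN| = 16.40 ✓; ∠MNA = 147.0° ✓; |NA| = 17.30 ✓; ∠NAB = 138.3° ✓; |AB| = 9.000 ✓; ∠ABH = 99.20° ✓; |BH| = 8.400 ✓; ∠BHQ = 98.30° ✓; |HQ| = 18.70 ✓; ∠HQG = 146.7° ✓; |QG| = 18.00 ✗.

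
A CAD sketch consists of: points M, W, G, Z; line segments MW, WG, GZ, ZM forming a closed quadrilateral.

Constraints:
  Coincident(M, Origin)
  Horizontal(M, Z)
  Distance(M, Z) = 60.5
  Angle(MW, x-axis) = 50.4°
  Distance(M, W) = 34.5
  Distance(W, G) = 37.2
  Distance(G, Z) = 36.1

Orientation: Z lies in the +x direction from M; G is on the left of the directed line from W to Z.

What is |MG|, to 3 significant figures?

68.3

Checks: |WG| = 37.20 ✓; |GZ| = 36.10 ✓.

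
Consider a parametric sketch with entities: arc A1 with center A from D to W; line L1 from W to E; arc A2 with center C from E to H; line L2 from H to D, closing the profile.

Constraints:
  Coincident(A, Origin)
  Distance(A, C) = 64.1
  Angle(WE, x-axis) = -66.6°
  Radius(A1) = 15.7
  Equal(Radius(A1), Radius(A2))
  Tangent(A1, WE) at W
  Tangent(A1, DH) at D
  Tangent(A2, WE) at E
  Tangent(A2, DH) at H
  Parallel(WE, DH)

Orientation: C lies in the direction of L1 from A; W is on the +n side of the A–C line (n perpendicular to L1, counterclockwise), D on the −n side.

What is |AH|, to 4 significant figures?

65.99

The slot axis is L1's direction at -66.6°, so u = (cos -66.6°, sin -66.6°) = (0.3971, -0.9178) and n = (−sin -66.6°, cos -66.6°) = (0.9178, 0.3971). A is at the origin and C lies 64.1 along u from A, so C = 64.1·u = (25.46, -58.83). Tangency of A1 to both parallel lines with radius 15.7 puts W and D at A ± 15.7·n: W = (14.41, 6.235), D = (-14.41, -6.235). Equal radii place E and H the same way about C: E = C + 15.7·n = (39.87, -52.59), H = C − 15.7·n = (11.05, -65.06). Then |AH| = |H − A| = 65.99.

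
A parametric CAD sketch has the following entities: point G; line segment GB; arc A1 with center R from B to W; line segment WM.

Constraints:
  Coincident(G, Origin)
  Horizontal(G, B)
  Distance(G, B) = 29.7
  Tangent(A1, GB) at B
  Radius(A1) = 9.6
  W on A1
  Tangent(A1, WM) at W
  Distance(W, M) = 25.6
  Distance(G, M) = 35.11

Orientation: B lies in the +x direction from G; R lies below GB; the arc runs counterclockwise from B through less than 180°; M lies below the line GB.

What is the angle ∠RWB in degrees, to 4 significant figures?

52.00°

Checks: |RW| = 9.600 ✓; ∠(RW, WM) = 90.00° ✓; |WM| = 25.60 ✓; |GM| = 35.11 ✓.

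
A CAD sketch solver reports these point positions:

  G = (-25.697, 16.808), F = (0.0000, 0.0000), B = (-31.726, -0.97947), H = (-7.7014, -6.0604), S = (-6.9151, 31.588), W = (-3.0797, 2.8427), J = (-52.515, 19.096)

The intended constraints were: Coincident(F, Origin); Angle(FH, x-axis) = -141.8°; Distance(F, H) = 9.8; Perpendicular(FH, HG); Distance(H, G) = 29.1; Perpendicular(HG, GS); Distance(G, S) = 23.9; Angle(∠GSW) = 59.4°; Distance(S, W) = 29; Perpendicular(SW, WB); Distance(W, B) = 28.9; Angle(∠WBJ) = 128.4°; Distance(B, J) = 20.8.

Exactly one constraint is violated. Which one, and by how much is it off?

Distance(B, J) = 20.8 — off by 8.10.

F = (0.00, 0.00) ✓; FH at -141.8° ✓; |FH| = 9.800 ✓; ∠(FH, HG) = 90.00° ✓; |HG| = 29.10 ✓; ∠(HG, GS) = 90.00° ✓; |GS| = 23.90 ✓; ∠GSW = 59.40° ✓; |SW| = 29.00 ✓; ∠(SW, WB) = 90.00° ✓; |WB| = 28.90 ✓; ∠WBJ = 128.4° ✓; |BJ| = 28.90 ✗.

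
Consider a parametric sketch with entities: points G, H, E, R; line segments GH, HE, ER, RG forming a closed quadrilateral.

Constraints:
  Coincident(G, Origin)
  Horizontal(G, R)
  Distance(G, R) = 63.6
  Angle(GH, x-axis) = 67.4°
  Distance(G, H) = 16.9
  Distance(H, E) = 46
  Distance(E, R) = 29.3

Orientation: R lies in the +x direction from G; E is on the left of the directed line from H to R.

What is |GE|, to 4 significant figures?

57.65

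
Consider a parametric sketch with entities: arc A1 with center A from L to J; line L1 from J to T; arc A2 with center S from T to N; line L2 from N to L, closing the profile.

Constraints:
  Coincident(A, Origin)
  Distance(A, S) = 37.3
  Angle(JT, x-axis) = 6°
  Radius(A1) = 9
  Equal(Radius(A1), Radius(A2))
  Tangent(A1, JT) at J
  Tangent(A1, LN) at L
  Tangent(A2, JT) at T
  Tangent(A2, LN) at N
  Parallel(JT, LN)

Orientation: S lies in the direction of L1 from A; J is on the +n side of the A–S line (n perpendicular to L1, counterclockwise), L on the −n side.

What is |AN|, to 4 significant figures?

38.37

Tangency of A1 to both parallel lines with radius 9.0 puts J and L at A ± 9.0·n: J = (-0.9408, 8.951), L = (0.9408, -8.951). Equal radii place T and N the same way about S: T = S + 9.0·n = (36.15, 12.85), N = S − 9.0·n = (38.04, -5.052). Then |AN| = |N − A| = 38.37.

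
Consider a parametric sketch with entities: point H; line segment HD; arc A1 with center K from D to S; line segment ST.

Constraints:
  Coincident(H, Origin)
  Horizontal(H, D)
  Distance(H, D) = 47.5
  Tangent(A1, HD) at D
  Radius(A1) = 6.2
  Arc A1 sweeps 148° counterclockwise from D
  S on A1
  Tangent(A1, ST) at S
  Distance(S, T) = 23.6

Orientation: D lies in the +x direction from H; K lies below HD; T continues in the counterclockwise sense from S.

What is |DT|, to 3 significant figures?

29.2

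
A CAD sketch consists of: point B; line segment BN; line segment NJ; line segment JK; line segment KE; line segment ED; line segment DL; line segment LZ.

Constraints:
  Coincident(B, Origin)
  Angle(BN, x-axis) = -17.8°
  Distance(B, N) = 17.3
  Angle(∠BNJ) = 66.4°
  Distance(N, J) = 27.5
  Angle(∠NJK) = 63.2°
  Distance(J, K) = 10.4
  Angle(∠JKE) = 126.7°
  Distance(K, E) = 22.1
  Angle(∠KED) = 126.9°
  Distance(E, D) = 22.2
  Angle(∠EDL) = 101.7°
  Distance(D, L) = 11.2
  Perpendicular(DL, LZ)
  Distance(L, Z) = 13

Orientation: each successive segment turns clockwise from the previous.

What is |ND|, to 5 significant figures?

15.290

B is at the origin; BN runs at -17.8° with length 17.3, so N = (16.472, -5.2885). ∠BNJ = 66.4° gives NJ at -131.40° from the x-axis; with |NJ| = 27.5, J = (-1.7142, -25.917). ∠NJK = 63.2° gives JK at 111.80° from the x-axis; with |JK| = 10.4, K = (-5.5765, -16.260). ∠JKE = 126.7° gives KE at 58.500° from the x-axis; with |KE| = 22.1, E = (5.9708, 2.5830). ∠KED = 126.9° gives ED at 5.4000° from the x-axis; with |ED| = 22.2, D = (28.072, 4.6722). Then |ND| = |D − N| = 15.290.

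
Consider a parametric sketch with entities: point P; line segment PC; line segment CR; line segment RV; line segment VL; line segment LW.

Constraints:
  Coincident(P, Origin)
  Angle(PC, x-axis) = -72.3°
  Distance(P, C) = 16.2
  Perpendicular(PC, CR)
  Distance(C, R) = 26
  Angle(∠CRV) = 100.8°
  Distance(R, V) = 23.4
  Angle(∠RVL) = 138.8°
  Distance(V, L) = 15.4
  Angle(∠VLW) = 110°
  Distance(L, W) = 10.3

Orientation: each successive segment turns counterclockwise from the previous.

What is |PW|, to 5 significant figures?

22.064

∠RVL = 138.8° gives VL at 138.10° from the x-axis; with |VL| = 15.4, L = (15.421, 25.987). ∠VLW = 110.0° gives LW at -151.90° from the x-axis; with |LW| = 10.3, W = (6.3350, 21.135). Then |PW| = |W − P| = 22.064.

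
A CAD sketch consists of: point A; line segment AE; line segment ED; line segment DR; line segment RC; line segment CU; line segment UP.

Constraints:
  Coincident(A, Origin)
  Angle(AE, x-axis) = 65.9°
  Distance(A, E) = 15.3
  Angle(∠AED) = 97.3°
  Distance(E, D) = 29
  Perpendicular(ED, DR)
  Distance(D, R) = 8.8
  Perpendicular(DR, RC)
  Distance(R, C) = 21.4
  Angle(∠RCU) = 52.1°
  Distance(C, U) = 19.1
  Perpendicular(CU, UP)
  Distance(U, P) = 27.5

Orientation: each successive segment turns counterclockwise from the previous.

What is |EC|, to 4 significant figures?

11.63

A is at the origin; AE runs at 65.9° with length 15.3, so E = (6.247, 13.97). ∠AED = 97.3° gives ED at 148.6° from the x-axis; with |ED| = 29.0, D = (-18.51, 29.08). ED ⟂ DR, so DR runs at -121.4°; with |DR| = 8.8, R = (-23.09, 21.56). DR is perpendicular to RC, so RC runs at -31.40°; with |RC| = 21.4, C = (-4.824, 10.41). Then |EC| = |C − E| = 11.63.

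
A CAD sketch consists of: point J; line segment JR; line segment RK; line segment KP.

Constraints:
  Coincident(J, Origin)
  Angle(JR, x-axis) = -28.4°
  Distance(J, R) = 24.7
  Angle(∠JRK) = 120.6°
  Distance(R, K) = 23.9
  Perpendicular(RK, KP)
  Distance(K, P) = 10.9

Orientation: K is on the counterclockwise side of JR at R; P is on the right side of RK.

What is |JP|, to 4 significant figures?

48.63

J is at the origin; JR runs at -28.4° with length 24.7, so R = 24.7·(cos -28.4°, sin -28.4°) = (21.73, -11.75). ∠JRK = 120.6°, so RK runs at -28.4° + (180° − 120.6°) = 31.00° from the x-axis; with |RK| = 23.9, K = R + 23.9·(cos 31.00°, sin 31.00°) = (42.21, 0.5615). RK ⟂ KP; with |KP| = 10.9 on the right of RK, P = K + 10.9·(0.5150, -0.8572) = (47.83, -8.782). Then |JP| = |P − J| = 48.63.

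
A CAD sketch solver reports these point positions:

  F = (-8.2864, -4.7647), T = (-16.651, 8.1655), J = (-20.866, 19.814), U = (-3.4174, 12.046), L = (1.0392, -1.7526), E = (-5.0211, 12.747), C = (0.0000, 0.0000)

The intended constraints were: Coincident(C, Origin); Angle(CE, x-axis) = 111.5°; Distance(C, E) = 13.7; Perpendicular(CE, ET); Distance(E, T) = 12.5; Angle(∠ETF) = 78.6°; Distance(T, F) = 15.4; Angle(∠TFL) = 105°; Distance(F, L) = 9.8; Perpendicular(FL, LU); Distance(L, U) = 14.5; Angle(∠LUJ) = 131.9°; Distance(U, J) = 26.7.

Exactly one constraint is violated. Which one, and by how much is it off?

Distance(U, J) = 26.7 — off by 7.60.

C = (0.00, 0.00) ✓; CE at 111.5° ✓; |CE| = 13.70 ✓; ∠(CE, ET) = 90.00° ✓; |ET| = 12.50 ✓; ∠ETF = 78.60° ✓; |TF| = 15.40 ✓; ∠TFL = 105.0° ✓; |FL| = 9.800 ✓; ∠(FL, LU) = 90.00° ✓; |LU| = 14.50 ✓; ∠LUJ = 131.9° ✓; |UJ| = 19.10 ✗.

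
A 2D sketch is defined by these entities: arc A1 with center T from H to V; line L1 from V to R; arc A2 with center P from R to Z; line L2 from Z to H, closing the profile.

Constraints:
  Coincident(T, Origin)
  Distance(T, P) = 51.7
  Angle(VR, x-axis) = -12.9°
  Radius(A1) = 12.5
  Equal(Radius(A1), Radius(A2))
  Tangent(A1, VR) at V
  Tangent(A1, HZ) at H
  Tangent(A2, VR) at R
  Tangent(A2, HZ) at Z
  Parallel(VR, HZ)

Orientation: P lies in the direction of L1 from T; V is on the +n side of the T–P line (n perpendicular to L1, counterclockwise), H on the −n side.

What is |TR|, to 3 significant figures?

53.2

The slot axis is L1's direction at -12.9°, so u = (cos -12.9°, sin -12.9°) = (0.975, -0.223) and n = (−sin -12.9°, cos -12.9°) = (0.223, 0.975). T is at the origin and P lies 51.7 along u from T, so P = 51.7·u = (50.4, -11.5). Tangency of A1 to both parallel lines with radius 12.5 puts V and H at T ± 12.5·n: V = (2.79, 12.2), H = (-2.79, -12.2). Equal radii place R and Z the same way about P: R = P + 12.5·n = (53.2, 0.642), Z = P − 12.5·n = (47.6, -23.7). Then |TR| = |R − T| = 53.2.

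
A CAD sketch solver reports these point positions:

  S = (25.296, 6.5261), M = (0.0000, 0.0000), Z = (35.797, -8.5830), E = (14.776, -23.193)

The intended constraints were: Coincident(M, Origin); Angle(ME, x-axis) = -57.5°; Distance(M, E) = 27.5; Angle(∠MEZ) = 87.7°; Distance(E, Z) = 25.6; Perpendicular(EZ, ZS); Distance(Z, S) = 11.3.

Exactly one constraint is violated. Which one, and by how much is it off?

Distance(Z, S) = 11.3 — off by 7.10.

M = (0.00, 0.00) ✓; ME at -57.50° ✓; |ME| = 27.50 ✓; ∠MEZ = 87.70° ✓; |EZ| = 25.60 ✓; ∠(EZ, ZS) = 90.00° ✓; |ZS| = 18.40 ✗.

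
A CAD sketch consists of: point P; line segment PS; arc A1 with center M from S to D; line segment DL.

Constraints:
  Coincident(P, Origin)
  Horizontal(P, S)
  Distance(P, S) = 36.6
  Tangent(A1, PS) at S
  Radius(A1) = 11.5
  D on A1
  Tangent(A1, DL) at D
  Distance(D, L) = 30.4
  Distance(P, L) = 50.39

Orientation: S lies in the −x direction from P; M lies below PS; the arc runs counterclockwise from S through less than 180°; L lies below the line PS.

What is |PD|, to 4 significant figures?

49.30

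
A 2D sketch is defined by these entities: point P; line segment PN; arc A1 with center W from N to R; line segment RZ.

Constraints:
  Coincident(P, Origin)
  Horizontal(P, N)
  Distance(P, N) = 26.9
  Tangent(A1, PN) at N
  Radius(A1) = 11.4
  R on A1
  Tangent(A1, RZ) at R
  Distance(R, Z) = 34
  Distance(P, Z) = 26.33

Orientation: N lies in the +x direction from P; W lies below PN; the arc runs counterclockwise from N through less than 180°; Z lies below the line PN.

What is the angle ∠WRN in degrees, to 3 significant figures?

69.0°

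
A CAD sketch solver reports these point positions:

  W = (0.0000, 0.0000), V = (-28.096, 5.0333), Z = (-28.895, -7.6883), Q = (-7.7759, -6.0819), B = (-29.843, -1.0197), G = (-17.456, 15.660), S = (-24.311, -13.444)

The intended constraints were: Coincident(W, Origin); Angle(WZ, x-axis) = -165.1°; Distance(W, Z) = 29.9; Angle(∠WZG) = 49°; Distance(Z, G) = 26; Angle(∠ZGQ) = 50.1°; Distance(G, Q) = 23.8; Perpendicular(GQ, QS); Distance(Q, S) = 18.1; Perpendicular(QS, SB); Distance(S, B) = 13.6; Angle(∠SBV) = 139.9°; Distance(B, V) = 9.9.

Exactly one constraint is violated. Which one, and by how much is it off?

Distance(B, V) = 9.9 — off by 3.60.

W = (0.00, 0.00) ✓; WZ at -165.1° ✓; |WZ| = 29.90 ✓; ∠WZG = 49.00° ✓; |ZG| = 26.00 ✓; ∠ZGQ = 50.10° ✓; |GQ| = 23.80 ✓; ∠(GQ, QS) = 90.00° ✓; |QS| = 18.10 ✓; ∠(QS, SB) = 90.00° ✓; |SB| = 13.60 ✓; ∠SBV = 139.9° ✓; |BV| = 6.300 ✗.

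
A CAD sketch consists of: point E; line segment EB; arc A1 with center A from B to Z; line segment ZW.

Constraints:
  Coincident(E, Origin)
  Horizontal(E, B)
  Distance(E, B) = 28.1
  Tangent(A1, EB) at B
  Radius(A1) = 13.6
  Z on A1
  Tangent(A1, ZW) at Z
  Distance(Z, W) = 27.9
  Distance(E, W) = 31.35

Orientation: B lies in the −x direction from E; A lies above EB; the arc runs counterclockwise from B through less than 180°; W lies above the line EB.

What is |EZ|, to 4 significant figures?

17.66

Checks: |AZ| = 13.60 ✓; ∠(AZ, ZW) = 90.00° ✓; |ZW| = 27.90 ✓; |EW| = 31.35 ✓.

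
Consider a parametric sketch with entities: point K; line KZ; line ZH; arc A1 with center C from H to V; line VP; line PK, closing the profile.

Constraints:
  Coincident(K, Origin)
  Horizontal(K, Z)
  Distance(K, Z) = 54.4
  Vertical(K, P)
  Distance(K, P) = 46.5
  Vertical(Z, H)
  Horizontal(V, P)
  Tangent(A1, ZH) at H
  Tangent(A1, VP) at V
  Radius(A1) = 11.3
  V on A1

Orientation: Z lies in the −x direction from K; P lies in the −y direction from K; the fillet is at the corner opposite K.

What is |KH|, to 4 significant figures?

64.80

The virtual corner opposite K is at (-54.40, -46.50). A1 meets ZH tangentially, so CH is at right angles to ZH and since A1 is tangent to VP there, CV ⟂ VP, with radius 11.3, so the center C sits 11.3 in from both sides at C = (-43.10, -35.20). That places the tangent points at H = (-54.40, -35.20) on ZH and V = (-43.10, -46.50) on VP. Then |KH| = |H − K| = 64.80.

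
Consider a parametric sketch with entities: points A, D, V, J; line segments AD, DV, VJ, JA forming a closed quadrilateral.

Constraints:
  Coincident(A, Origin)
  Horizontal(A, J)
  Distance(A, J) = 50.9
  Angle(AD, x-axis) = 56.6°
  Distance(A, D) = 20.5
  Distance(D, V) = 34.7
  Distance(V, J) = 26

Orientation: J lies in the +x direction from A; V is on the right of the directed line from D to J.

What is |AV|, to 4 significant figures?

31.28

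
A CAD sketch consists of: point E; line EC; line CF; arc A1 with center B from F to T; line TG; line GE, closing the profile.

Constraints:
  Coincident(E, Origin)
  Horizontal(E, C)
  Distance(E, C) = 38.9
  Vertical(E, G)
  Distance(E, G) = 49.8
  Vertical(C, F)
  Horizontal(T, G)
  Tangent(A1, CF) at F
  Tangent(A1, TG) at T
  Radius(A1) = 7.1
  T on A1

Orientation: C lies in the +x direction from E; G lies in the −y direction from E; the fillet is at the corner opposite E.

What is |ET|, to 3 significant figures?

59.1

The virtual corner opposite E is at (38.9, -49.8). Tangency of A1 to CF means the radius BF is perpendicular to CF and tangency of A1 to TG means the radius BT is perpendicular to TG, with radius 7.1, so the center B sits 7.1 in from both sides at B = (31.8, -42.7). That places the tangent points at F = (38.9, -42.7) on CF and T = (31.8, -49.8) on TG. Then |ET| = |T − E| = 59.1.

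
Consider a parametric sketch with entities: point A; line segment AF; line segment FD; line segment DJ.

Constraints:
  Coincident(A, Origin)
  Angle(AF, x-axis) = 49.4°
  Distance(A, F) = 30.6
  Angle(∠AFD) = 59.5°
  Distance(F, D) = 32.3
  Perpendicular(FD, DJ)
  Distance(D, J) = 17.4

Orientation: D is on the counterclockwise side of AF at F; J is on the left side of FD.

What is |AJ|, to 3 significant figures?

19.0

A is at the origin; AF runs at 49.4° with length 30.6, so F = 30.6·(cos 49.4°, sin 49.4°) = (19.9, 23.2). ∠AFD = 59.5°, so FD runs at 49.4° + (180° − 59.5°) = 170° from the x-axis; with |FD| = 32.3, D = F + 32.3·(cos 170°, sin 170°) = (-11.9, 28.9). The perpendicularity gives DJ at right angles to FD; with |DJ| = 17.4 on the left of FD, J = D + 17.4·(-0.175, -0.985) = (-14.9, 11.8). Then |AJ| = |J − A| = 19.0.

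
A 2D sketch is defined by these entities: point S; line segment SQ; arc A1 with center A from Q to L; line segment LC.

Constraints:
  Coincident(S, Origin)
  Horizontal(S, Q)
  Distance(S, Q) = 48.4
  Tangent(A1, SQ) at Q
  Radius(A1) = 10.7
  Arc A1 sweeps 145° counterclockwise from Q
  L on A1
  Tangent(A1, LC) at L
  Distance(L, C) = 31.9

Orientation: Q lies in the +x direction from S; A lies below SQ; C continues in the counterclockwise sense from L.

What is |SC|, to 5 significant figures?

78.126

On A1, Q sits at bearing 90° from A; a 145° counterclockwise sweep puts L at bearing 235°, so L = A + 10.7·(cos 235°, sin 235°) = (42.263, -19.465). The tangent condition forces AL to be normal to LC, so LC runs along (−sin 235°, cos 235°); with |LC| = 31.9, C = (68.394, -37.762). Then |SC| = |C − S| = 78.126.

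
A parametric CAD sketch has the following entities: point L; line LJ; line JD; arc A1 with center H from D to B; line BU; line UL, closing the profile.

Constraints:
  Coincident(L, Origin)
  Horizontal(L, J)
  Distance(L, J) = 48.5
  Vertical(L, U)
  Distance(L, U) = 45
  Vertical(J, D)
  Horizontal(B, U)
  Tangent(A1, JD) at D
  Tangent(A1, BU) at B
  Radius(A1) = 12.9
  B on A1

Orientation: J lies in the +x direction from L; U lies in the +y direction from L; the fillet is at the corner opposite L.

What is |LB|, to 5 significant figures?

57.379

The virtual corner opposite L is at (48.500, 45.000). Tangency of A1 to JD means the radius HD is perpendicular to JD and A1 meets BU tangentially, so HB is at right angles to BU, with radius 12.9, so the center H sits 12.9 in from both sides at H = (35.600, 32.100). That places the tangent points at D = (48.500, 32.100) on JD and B = (35.600, 45.000) on BU. Then |LB| = |B − L| = 57.379.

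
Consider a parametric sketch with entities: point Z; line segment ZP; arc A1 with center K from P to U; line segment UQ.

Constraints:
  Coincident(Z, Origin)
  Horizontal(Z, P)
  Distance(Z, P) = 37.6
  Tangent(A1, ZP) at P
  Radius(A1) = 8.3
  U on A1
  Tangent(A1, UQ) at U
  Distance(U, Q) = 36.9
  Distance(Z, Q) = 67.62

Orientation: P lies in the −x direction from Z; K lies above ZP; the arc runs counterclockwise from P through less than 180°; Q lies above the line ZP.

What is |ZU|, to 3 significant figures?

33.5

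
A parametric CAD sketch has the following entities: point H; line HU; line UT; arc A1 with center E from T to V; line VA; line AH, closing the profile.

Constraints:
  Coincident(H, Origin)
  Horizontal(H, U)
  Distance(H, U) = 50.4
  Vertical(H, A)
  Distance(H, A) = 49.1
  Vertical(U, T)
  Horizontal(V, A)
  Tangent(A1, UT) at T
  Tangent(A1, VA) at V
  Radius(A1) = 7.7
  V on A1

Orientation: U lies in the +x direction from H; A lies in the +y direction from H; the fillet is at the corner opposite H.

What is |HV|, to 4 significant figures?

65.07

H is at the origin; HU is horizontal with |HU| = 50.4 and U on the +x side, so U = (50.40, 0.000). HA is vertical with |HA| = 49.1 and A on the +y side, so A = (0.000, 49.10). The virtual corner opposite H is at (50.40, 49.10). The tangent condition forces ET to be normal to UT and since A1 is tangent to VA there, EV ⟂ VA, with radius 7.7, so the center E sits 7.7 in from both sides at E = (42.70, 41.40). That places the tangent points at T = (50.40, 41.40) on UT and V = (42.70, 49.10) on VA. Then |HV| = |V − H| = 65.07.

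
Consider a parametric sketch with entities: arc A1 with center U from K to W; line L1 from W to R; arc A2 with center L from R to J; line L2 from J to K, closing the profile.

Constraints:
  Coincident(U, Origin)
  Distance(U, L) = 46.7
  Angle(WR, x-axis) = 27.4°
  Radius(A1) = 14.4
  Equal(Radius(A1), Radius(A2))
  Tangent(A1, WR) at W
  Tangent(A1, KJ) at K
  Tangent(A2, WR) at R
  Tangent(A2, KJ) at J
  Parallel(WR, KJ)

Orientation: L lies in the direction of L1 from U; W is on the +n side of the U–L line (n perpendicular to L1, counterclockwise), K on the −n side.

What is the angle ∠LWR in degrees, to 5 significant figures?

17.137°

Tangency of A1 to both parallel lines with radius 14.4 puts W and K at U ± 14.4·n: W = (-6.6269, 12.785), K = (6.6269, -12.785). Equal radii place R and J the same way about L: R = L + 14.4·n = (34.834, 34.276), J = L − 14.4·n = (48.088, 8.7068). Then cos ∠LWR = WL·WR / (|WL||WR|), giving 17.137°.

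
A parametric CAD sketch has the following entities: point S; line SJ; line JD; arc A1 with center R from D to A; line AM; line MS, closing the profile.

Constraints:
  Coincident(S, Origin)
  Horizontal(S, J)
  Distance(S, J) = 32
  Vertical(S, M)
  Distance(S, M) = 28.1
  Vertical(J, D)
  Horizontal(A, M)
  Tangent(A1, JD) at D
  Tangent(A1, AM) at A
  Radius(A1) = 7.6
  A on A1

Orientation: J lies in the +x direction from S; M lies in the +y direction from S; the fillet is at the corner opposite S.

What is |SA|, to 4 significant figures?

37.22

S is at the origin; S and J share the same y with |SJ| = 32.0 and J on the +x side, so J = (32.00, 0.000). S and M share the same x with |SM| = 28.1 and M on the +y side, so M = (0.000, 28.10). The virtual corner opposite S is at (32.00, 28.10). A1 meets JD tangentially, so RD is at right angles to JD and tangency of A1 to AM means the radius RA is perpendicular to AM, with radius 7.6, so the center R sits 7.6 in from both sides at R = (24.40, 20.50). That places the tangent points at D = (32.00, 20.50) on JD and A = (24.40, 28.10) on AM. Then |SA| = |A − S| = 37.22.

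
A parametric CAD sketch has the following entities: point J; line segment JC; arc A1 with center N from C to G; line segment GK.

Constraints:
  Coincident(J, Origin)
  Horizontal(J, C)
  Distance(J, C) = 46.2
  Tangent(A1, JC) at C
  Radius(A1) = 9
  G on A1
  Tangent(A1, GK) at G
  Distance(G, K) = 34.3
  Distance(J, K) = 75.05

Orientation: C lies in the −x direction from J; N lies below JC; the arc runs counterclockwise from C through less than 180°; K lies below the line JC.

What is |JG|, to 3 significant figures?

55.3

J is at the origin; J and C share the same y with |JC| = 46.2 and C on the −x side, so C = (-46.2, 0.00). Tangency of A1 to JC means the radius NC is perpendicular to JC, so N = C + (0, -9) = (-46.2, -9.00). Since NG ⟂ GK (tangency), |NK| = √(9.0² + 34.3²) = 35.5 regardless of where G sits on A1. So K lies on both circle(J, 75.05) and circle(N, 35.5); the below-JC intersection is K = (-63.5, -39.9). G is the foot of the tangent from K: G = (-54.9, -6.73).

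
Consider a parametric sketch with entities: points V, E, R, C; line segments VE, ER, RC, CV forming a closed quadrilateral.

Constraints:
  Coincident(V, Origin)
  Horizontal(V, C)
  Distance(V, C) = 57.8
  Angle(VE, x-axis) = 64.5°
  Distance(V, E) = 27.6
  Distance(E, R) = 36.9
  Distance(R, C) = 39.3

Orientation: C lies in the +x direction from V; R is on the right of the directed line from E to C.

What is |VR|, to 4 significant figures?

22.93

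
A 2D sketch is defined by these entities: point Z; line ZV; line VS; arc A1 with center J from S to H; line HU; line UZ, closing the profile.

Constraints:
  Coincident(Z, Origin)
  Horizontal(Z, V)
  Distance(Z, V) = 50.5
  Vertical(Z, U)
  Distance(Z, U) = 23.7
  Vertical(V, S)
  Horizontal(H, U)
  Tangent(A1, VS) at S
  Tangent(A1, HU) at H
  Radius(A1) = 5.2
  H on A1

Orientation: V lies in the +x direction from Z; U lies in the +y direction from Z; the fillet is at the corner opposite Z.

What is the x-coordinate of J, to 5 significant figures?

45.300

Z and U share the same x with |ZU| = 23.7 and U on the +y side, so U = (0.0000, 23.700). The virtual corner opposite Z is at (50.500, 23.700). The tangent condition forces JS to be normal to VS and A1 meets HU tangentially, so JH is at right angles to HU, with radius 5.2, so the center J sits 5.2 in from both sides at J = (45.300, 18.500). So J.x = 45.300.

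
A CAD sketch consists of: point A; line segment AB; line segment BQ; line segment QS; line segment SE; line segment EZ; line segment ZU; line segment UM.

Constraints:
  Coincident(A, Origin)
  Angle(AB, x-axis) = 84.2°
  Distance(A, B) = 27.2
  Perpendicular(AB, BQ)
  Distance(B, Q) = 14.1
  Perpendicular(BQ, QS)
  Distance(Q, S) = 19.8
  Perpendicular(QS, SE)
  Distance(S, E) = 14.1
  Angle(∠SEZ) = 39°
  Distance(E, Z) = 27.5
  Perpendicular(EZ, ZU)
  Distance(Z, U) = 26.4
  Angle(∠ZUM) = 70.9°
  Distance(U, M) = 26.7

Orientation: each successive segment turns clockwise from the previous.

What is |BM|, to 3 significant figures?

34.6

A is at the origin; AB runs at 84.2° with length 27.2, so B = (2.75, 27.1). AB is perpendicular to BQ, so BQ runs at -5.80°; with |BQ| = 14.1, Q = (16.8, 25.6). BQ is perpendicular to QS, so QS runs at -95.8°; with |QS| = 19.8, S = (14.8, 5.94). QS is perpendicular to SE, so SE runs at 174°; with |SE| = 14.1, E = (0.748, 7.36). ∠SEZ = 39.0° gives EZ at 33.2° from the x-axis; with |EZ| = 27.5, Z = (23.8, 22.4). The perpendicularity gives ZU at right angles to EZ, so ZU runs at -56.8°; with |ZU| = 26.4, U = (38.2, 0.330). ∠ZUM = 70.9° gives UM at -166° from the x-axis; with |UM| = 26.7, M = (12.3, -6.17). Then |BM| = |M − B| = 34.6.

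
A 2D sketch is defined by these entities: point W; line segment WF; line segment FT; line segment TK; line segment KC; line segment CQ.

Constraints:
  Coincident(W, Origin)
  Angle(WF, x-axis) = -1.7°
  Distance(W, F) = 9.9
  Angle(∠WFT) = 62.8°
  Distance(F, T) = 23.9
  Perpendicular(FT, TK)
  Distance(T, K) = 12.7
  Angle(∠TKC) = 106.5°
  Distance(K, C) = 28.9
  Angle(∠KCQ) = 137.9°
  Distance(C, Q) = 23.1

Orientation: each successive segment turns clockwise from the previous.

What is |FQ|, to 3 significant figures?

27.0

W is at the origin; WF runs at -1.7° with length 9.9, so F = (9.90, -0.294). ∠WFT = 62.8° gives FT at -119° from the x-axis; with |FT| = 23.9, T = (-1.65, -21.2). FT is perpendicular to TK, so TK runs at 151°; with |TK| = 12.7, K = (-12.8, -15.1). ∠TKC = 106.5° gives KC at 77.6° from the x-axis; with |KC| = 28.9, C = (-6.57, 13.1). ∠KCQ = 137.9° gives CQ at 35.5° from the x-axis; with |CQ| = 23.1, Q = (12.2, 26.6). Then |FQ| = |Q − F| = 27.0.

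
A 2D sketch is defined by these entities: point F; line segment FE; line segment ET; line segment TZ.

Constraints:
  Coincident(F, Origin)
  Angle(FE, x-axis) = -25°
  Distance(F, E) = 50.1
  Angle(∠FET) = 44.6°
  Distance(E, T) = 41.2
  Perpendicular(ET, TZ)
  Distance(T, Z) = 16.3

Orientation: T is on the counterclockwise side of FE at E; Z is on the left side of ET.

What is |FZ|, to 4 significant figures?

19.67

∠FET = 44.6°, so ET runs at -25.0° + (180° − 44.6°) = 110.4° from the x-axis; with |ET| = 41.2, T = E + 41.2·(cos 110.4°, sin 110.4°) = (31.04, 17.44). ET ⟂ TZ; with |TZ| = 16.3 on the left of ET, Z = T + 16.3·(-0.9373, -0.3486) = (15.77, 11.76). Then |FZ| = |Z − F| = 19.67.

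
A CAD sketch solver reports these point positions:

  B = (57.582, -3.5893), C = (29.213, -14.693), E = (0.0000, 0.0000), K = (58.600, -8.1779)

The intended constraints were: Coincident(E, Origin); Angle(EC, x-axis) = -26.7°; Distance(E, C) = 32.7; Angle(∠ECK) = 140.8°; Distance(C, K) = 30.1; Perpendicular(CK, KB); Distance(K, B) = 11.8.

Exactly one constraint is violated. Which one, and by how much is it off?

Distance(K, B) = 11.8 — off by 7.10.

E = (0.00, 0.00) ✓; EC at -26.70° ✓; |EC| = 32.70 ✓; ∠ECK = 140.8° ✓; |CK| = 30.10 ✓; ∠(CK, KB) = 90.01° ✓; |KB| = 4.700 ✗.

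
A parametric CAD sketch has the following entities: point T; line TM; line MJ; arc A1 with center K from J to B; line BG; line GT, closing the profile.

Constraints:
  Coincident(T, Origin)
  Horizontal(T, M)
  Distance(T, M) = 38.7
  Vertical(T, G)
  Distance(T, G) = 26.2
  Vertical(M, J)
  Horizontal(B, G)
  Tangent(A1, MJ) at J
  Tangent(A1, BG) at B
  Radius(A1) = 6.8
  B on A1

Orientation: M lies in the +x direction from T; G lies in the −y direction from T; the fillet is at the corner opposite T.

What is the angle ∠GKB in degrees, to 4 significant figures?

77.97°

T is at the origin; TM is horizontal with |TM| = 38.7 and M on the +x side, so M = (38.70, 0.000). T and G share the same x with |TG| = 26.2 and G on the −y side, so G = (0.000, -26.20). The virtual corner opposite T is at (38.70, -26.20). The tangent condition forces KJ to be normal to MJ and since A1 is tangent to BG there, KB ⟂ BG, with radius 6.8, so the center K sits 6.8 in from both sides at K = (31.90, -19.40). That places the tangent points at J = (38.70, -19.40) on MJ and B = (31.90, -26.20) on BG. Then cos ∠GKB = KG·KB / (|KG||KB|), giving 77.97°.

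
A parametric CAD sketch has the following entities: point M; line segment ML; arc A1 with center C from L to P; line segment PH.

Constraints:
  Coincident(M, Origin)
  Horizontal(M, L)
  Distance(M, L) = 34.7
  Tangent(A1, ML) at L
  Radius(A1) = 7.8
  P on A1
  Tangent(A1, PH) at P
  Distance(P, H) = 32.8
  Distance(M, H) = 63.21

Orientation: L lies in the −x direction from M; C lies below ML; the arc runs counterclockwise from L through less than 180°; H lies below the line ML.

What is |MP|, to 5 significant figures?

42.596

Checks: M.y = 0.00, L.y = 0.00 ✓; |CP| = 7.800 ✓; ∠(CP, PH) = 90.00° ✓; |PH| = 32.80 ✓; |MH| = 63.21 ✓.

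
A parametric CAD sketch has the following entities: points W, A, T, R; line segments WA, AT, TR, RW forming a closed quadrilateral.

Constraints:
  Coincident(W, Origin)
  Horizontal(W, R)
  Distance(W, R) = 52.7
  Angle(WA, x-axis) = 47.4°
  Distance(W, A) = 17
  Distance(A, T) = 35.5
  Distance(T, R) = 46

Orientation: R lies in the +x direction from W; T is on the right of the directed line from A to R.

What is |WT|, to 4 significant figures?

26.31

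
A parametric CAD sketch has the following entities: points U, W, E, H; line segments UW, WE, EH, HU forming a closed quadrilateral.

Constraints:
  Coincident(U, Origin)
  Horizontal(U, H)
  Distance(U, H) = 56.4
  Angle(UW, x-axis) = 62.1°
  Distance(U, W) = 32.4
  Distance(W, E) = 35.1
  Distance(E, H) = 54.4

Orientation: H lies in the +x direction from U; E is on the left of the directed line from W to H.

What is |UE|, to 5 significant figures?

66.488

Checks: |WE| = 35.10 ✓; |EH| = 54.40 ✓.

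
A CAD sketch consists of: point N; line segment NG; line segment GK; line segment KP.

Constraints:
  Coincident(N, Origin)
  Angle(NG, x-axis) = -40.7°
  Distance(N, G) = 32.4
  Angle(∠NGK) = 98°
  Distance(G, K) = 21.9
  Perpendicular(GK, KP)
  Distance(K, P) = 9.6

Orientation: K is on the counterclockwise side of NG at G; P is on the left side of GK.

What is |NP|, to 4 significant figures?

34.68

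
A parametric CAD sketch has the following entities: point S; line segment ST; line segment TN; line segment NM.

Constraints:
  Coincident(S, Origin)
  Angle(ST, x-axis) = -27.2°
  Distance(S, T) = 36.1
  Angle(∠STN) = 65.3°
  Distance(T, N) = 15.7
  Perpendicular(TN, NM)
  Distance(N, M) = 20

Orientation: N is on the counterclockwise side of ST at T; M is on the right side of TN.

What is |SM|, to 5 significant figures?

52.801

∠STN = 65.3°, so TN runs at -27.2° + (180° − 65.3°) = 87.500° from the x-axis; with |TN| = 15.7, N = T + 15.7·(cos 87.500°, sin 87.500°) = (32.793, -0.81618). TN is perpendicular to NM; with |NM| = 20.0 on the right of TN, M = N + 20.0·(0.99905, -0.043619) = (52.774, -1.6886). Then |SM| = |M − S| = 52.801.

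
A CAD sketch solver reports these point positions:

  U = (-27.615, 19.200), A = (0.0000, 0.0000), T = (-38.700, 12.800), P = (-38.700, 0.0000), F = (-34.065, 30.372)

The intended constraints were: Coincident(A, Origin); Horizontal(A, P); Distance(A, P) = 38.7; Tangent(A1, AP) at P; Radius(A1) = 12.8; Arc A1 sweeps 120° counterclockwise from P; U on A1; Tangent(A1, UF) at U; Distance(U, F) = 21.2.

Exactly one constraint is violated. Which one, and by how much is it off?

Distance(U, F) = 21.2 — off by 8.30.

A = (0.00, 0.00) ✓; A.y = 0.00, P.y = 0.00 ✓; |AP| = 38.70 ✓; ∠(TP, PA) = 90.00° ✓; |TP| = 12.80 ✓; bearing(T→U) − bearing(T→P) = 120.0° ✓; |TU| = 12.80 ✓; ∠(TU, UF) = 90.00° ✓; |UF| = 12.90 ✗.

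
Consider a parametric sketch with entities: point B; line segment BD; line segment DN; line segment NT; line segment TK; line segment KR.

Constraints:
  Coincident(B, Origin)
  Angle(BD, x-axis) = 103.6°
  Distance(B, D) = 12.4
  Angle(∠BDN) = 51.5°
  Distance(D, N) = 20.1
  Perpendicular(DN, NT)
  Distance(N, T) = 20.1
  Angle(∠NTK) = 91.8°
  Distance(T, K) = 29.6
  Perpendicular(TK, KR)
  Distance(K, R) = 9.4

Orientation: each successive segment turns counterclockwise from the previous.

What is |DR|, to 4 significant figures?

15.20

B is at the origin; BD runs at 103.6° with length 12.4, so D = (-2.916, 12.05). ∠BDN = 51.5° gives DN at -127.9° from the x-axis; with |DN| = 20.1, N = (-15.26, -3.808). DN is perpendicular to NT, so NT runs at -37.90°; with |NT| = 20.1, T = (0.5977, -16.16). ∠NTK = 91.8° gives TK at 50.30° from the x-axis; with |TK| = 29.6, K = (19.51, 6.619). TK is perpendicular to KR, so KR runs at 140.3°; with |KR| = 9.4, R = (12.27, 12.62). Then |DR| = |R − D| = 15.20.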